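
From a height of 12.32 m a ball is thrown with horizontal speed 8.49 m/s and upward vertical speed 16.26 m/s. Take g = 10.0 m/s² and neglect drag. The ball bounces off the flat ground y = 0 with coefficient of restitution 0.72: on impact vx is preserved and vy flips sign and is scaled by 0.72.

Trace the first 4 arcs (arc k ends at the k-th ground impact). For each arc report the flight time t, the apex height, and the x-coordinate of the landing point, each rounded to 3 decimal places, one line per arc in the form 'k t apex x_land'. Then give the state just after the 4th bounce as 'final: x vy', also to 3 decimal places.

1 3.886 25.539 32.993
2 3.254 13.240 60.623
3 2.343 6.863 80.517
4 1.687 3.558 94.841
final: 94.841 6.074

Arc 1: start y=12.320, vy=16.260 → t=3.886, apex=25.539, x_land=32.993, impact vy=-22.601
  bounce: vy ← 0.72·22.601 = 16.272
Arc 2: start y=0.000, vy=16.272 → t=3.254, apex=13.240, x_land=60.623, impact vy=-16.272
  bounce: vy ← 0.72·16.272 = 11.716
Arc 3: start y=0.000, vy=11.716 → t=2.343, apex=6.863, x_land=80.517, impact vy=-11.716
  bounce: vy ← 0.72·11.716 = 8.436
Arc 4: start y=0.000, vy=8.436 → t=1.687, apex=3.558, x_land=94.841, impact vy=-8.436
  bounce: vy ← 0.72·8.436 = 6.074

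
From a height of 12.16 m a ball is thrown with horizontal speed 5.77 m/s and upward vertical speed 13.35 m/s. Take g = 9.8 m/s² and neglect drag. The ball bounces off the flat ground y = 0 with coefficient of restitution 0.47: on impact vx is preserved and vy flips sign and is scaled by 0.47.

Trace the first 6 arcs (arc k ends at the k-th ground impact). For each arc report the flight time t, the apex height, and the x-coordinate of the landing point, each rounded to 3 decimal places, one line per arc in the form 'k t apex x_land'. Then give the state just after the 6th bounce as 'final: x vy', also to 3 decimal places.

Arc 1: start y=12.160, vy=13.350 → t=3.445, apex=21.253, x_land=19.877, impact vy=-20.410
  bounce: vy ← 0.47·20.410 = 9.593
Arc 2: start y=0.000, vy=9.593 → t=1.958, apex=4.695, x_land=31.173, impact vy=-9.593
  bounce: vy ← 0.47·9.593 = 4.509
Arc 3: start y=0.000, vy=4.509 → t=0.920, apex=1.037, x_land=36.482, impact vy=-4.509
  bounce: vy ← 0.47·4.509 = 2.119
Arc 4: start y=0.000, vy=2.119 → t=0.432, apex=0.229, x_land=38.977, impact vy=-2.119
  bounce: vy ← 0.47·2.119 = 0.996
Arc 5: start y=0.000, vy=0.996 → t=0.203, apex=0.051, x_land=40.150, impact vy=-0.996
  bounce: vy ← 0.47·0.996 = 0.468
Arc 6: start y=0.000, vy=0.468 → t=0.096, apex=0.011, x_land=40.701, impact vy=-0.468
  bounce: vy ← 0.47·0.468 = 0.220

1 3.445 21.253 19.877
2 1.958 4.695 31.173
3 0.920 1.037 36.482
4 0.432 0.229 38.977
5 0.203 0.051 40.150
6 0.096 0.011 40.701
final: 40.701 0.220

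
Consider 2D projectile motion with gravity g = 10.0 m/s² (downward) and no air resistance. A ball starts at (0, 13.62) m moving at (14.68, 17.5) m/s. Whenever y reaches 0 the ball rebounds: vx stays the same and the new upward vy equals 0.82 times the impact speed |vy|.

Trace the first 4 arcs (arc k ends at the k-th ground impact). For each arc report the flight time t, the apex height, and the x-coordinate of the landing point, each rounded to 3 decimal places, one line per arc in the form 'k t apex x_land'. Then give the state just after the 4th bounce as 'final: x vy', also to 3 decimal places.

Arc 1: start y=13.620, vy=17.500 → t=4.156, apex=28.932, x_land=61.003, impact vy=-24.055
  bounce: vy ← 0.82·24.055 = 19.725
Arc 2: start y=0.000, vy=19.725 → t=3.945, apex=19.454, x_land=118.916, impact vy=-19.725
  bounce: vy ← 0.82·19.725 = 16.175
Arc 3: start y=0.000, vy=16.175 → t=3.235, apex=13.081, x_land=166.405, impact vy=-16.175
  bounce: vy ← 0.82·16.175 = 13.263
Arc 4: start y=0.000, vy=13.263 → t=2.653, apex=8.796, x_land=205.346, impact vy=-13.263
  bounce: vy ← 0.82·13.263 = 10.876

1 4.156 28.932 61.003
2 3.945 19.454 118.916
3 3.235 13.081 166.405
4 2.653 8.796 205.346
final: 205.346 10.876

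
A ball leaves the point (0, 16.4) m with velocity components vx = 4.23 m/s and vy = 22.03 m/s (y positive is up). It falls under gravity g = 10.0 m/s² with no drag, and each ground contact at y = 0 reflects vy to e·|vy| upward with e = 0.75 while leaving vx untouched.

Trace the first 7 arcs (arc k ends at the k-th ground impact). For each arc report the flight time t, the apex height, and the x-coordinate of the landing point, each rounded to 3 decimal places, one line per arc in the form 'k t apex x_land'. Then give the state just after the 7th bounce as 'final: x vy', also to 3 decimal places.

1 5.055 40.666 21.382
2 4.278 22.875 39.477
3 3.208 12.867 53.049
4 2.406 7.238 63.227
5 1.805 4.071 70.861
6 1.354 2.290 76.587
7 1.015 1.288 80.881
final: 80.881 3.807

Arc 1: start y=16.400, vy=22.030 → t=5.055, apex=40.666, x_land=21.382, impact vy=-28.519
  bounce: vy ← 0.75·28.519 = 21.389
Arc 2: start y=0.000, vy=21.389 → t=4.278, apex=22.875, x_land=39.477, impact vy=-21.389
  bounce: vy ← 0.75·21.389 = 16.042
Arc 3: start y=0.000, vy=16.042 → t=3.208, apex=12.867, x_land=53.049, impact vy=-16.042
  bounce: vy ← 0.75·16.042 = 12.031
Arc 4: start y=0.000, vy=12.031 → t=2.406, apex=7.238, x_land=63.227, impact vy=-12.031
  bounce: vy ← 0.75·12.031 = 9.024
Arc 5: start y=0.000, vy=9.024 → t=1.805, apex=4.071, x_land=70.861, impact vy=-9.024
  bounce: vy ← 0.75·9.024 = 6.768
Arc 6: start y=0.000, vy=6.768 → t=1.354, apex=2.290, x_land=76.587, impact vy=-6.768
  bounce: vy ← 0.75·6.768 = 5.076
Arc 7: start y=0.000, vy=5.076 → t=1.015, apex=1.288, x_land=80.881, impact vy=-5.076
  bounce: vy ← 0.75·5.076 = 3.807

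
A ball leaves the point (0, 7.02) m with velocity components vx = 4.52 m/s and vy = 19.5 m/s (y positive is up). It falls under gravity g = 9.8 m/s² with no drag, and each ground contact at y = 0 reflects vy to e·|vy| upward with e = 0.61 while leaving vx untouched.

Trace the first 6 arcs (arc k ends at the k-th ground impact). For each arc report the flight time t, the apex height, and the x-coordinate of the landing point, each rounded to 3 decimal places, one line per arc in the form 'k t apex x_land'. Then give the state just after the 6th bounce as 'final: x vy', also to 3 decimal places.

Arc 1: start y=7.020, vy=19.500 → t=4.312, apex=26.421, x_land=19.490, impact vy=-22.756
  bounce: vy ← 0.61·22.756 = 13.881
Arc 2: start y=0.000, vy=13.881 → t=2.833, apex=9.831, x_land=32.294, impact vy=-13.881
  bounce: vy ← 0.61·13.881 = 8.468
Arc 3: start y=0.000, vy=8.468 → t=1.728, apex=3.658, x_land=40.105, impact vy=-8.468
  bounce: vy ← 0.61·8.468 = 5.165
Arc 4: start y=0.000, vy=5.165 → t=1.054, apex=1.361, x_land=44.870, impact vy=-5.165
  bounce: vy ← 0.61·5.165 = 3.151
Arc 5: start y=0.000, vy=3.151 → t=0.643, apex=0.507, x_land=47.776, impact vy=-3.151
  bounce: vy ← 0.61·3.151 = 1.922
Arc 6: start y=0.000, vy=1.922 → t=0.392, apex=0.188, x_land=49.549, impact vy=-1.922
  bounce: vy ← 0.61·1.922 = 1.172

1 4.312 26.421 19.490
2 2.833 9.831 32.294
3 1.728 3.658 40.105
4 1.054 1.361 44.870
5 0.643 0.507 47.776
6 0.392 0.188 49.549
final: 49.549 1.172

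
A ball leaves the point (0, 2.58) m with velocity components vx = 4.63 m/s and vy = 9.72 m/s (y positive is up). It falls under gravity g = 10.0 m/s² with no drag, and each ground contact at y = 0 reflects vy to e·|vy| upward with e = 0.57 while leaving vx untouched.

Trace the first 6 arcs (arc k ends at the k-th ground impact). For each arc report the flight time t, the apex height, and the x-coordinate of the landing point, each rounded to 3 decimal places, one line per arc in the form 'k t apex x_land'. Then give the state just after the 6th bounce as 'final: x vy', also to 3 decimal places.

Arc 1: start y=2.580, vy=9.720 → t=2.181, apex=7.304, x_land=10.096, impact vy=-12.086
  bounce: vy ← 0.57·12.086 = 6.889
Arc 2: start y=0.000, vy=6.889 → t=1.378, apex=2.373, x_land=16.476, impact vy=-6.889
  bounce: vy ← 0.57·6.889 = 3.927
Arc 3: start y=0.000, vy=3.927 → t=0.785, apex=0.771, x_land=20.112, impact vy=-3.927
  bounce: vy ← 0.57·3.927 = 2.238
Arc 4: start y=0.000, vy=2.238 → t=0.448, apex=0.250, x_land=22.185, impact vy=-2.238
  bounce: vy ← 0.57·2.238 = 1.276
Arc 5: start y=0.000, vy=1.276 → t=0.255, apex=0.081, x_land=23.366, impact vy=-1.276
  bounce: vy ← 0.57·1.276 = 0.727
Arc 6: start y=0.000, vy=0.727 → t=0.145, apex=0.026, x_land=24.039, impact vy=-0.727
  bounce: vy ← 0.57·0.727 = 0.415

1 2.181 7.304 10.096
2 1.378 2.373 16.476
3 0.785 0.771 20.112
4 0.448 0.250 22.185
5 0.255 0.081 23.366
6 0.145 0.026 24.039
final: 24.039 0.415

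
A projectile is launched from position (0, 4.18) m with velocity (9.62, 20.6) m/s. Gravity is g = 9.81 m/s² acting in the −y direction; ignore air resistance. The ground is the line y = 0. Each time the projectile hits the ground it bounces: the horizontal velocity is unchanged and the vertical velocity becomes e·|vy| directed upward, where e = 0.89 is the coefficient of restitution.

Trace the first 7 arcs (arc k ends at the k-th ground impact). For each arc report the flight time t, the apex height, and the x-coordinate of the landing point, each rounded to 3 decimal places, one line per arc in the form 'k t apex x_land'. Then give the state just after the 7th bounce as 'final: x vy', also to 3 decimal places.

Arc 1: start y=4.180, vy=20.600 → t=4.394, apex=25.809, x_land=42.268, impact vy=-22.503
  bounce: vy ← 0.89·22.503 = 20.027
Arc 2: start y=0.000, vy=20.027 → t=4.083, apex=20.443, x_land=81.547, impact vy=-20.027
  bounce: vy ← 0.89·20.027 = 17.824
Arc 3: start y=0.000, vy=17.824 → t=3.634, apex=16.193, x_land=116.505, impact vy=-17.824
  bounce: vy ← 0.89·17.824 = 15.864
Arc 4: start y=0.000, vy=15.864 → t=3.234, apex=12.827, x_land=147.618, impact vy=-15.864
  bounce: vy ← 0.89·15.864 = 14.119
Arc 5: start y=0.000, vy=14.119 → t=2.878, apex=10.160, x_land=175.309, impact vy=-14.119
  bounce: vy ← 0.89·14.119 = 12.566
Arc 6: start y=0.000, vy=12.566 → t=2.562, apex=8.048, x_land=199.953, impact vy=-12.566
  bounce: vy ← 0.89·12.566 = 11.183
Arc 7: start y=0.000, vy=11.183 → t=2.280, apex=6.375, x_land=221.887, impact vy=-11.183
  bounce: vy ← 0.89·11.183 = 9.953

1 4.394 25.809 42.268
2 4.083 20.443 81.547
3 3.634 16.193 116.505
4 3.234 12.827 147.618
5 2.878 10.160 175.309
6 2.562 8.048 199.953
7 2.280 6.375 221.887
final: 221.887 9.953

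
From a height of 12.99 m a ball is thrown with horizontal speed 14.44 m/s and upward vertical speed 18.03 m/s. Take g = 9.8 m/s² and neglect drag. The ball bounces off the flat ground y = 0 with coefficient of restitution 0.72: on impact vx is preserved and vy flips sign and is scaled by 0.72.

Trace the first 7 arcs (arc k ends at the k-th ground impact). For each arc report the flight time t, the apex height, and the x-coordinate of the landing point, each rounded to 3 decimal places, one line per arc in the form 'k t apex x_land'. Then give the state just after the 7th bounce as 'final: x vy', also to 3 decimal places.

Arc 1: start y=12.990, vy=18.030 → t=4.297, apex=29.576, x_land=62.043, impact vy=-24.077
  bounce: vy ← 0.72·24.077 = 17.335
Arc 2: start y=0.000, vy=17.335 → t=3.538, apex=15.332, x_land=113.129, impact vy=-17.335
  bounce: vy ← 0.72·17.335 = 12.481
Arc 3: start y=0.000, vy=12.481 → t=2.547, apex=7.948, x_land=149.910, impact vy=-12.481
  bounce: vy ← 0.72·12.481 = 8.987
Arc 4: start y=0.000, vy=8.987 → t=1.834, apex=4.120, x_land=176.393, impact vy=-8.987
  bounce: vy ← 0.72·8.987 = 6.470
Arc 5: start y=0.000, vy=6.470 → t=1.320, apex=2.136, x_land=195.461, impact vy=-6.470
  bounce: vy ← 0.72·6.470 = 4.659
Arc 6: start y=0.000, vy=4.659 → t=0.951, apex=1.107, x_land=209.190, impact vy=-4.659
  bounce: vy ← 0.72·4.659 = 3.354
Arc 7: start y=0.000, vy=3.354 → t=0.685, apex=0.574, x_land=219.074, impact vy=-3.354
  bounce: vy ← 0.72·3.354 = 2.415

1 4.297 29.576 62.043
2 3.538 15.332 113.129
3 2.547 7.948 149.910
4 1.834 4.120 176.393
5 1.320 2.136 195.461
6 0.951 1.107 209.190
7 0.685 0.574 219.074
final: 219.074 2.415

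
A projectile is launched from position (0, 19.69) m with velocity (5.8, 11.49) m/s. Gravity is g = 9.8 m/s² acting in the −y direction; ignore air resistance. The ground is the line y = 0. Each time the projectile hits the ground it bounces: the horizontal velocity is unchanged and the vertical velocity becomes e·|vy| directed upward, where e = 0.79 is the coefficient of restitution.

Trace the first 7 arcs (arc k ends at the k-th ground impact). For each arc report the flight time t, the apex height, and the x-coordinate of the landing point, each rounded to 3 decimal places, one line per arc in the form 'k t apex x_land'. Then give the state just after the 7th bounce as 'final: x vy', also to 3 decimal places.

Arc 1: start y=19.690, vy=11.490 → t=3.495, apex=26.426, x_land=20.269, impact vy=-22.758
  bounce: vy ← 0.79·22.758 = 17.979
Arc 2: start y=0.000, vy=17.979 → t=3.669, apex=16.492, x_land=41.551, impact vy=-17.979
  bounce: vy ← 0.79·17.979 = 14.204
Arc 3: start y=0.000, vy=14.204 → t=2.899, apex=10.293, x_land=58.363, impact vy=-14.204
  bounce: vy ← 0.79·14.204 = 11.221
Arc 4: start y=0.000, vy=11.221 → t=2.290, apex=6.424, x_land=71.645, impact vy=-11.221
  bounce: vy ← 0.79·11.221 = 8.864
Arc 5: start y=0.000, vy=8.864 → t=1.809, apex=4.009, x_land=82.137, impact vy=-8.864
  bounce: vy ← 0.79·8.864 = 7.003
Arc 6: start y=0.000, vy=7.003 → t=1.429, apex=2.502, x_land=90.427, impact vy=-7.003
  bounce: vy ← 0.79·7.003 = 5.532
Arc 7: start y=0.000, vy=5.532 → t=1.129, apex=1.562, x_land=96.975, impact vy=-5.532
  bounce: vy ← 0.79·5.532 = 4.370

1 3.495 26.426 20.269
2 3.669 16.492 41.551
3 2.899 10.293 58.363
4 2.290 6.424 71.645
5 1.809 4.009 82.137
6 1.429 2.502 90.427
7 1.129 1.562 96.975
final: 96.975 4.370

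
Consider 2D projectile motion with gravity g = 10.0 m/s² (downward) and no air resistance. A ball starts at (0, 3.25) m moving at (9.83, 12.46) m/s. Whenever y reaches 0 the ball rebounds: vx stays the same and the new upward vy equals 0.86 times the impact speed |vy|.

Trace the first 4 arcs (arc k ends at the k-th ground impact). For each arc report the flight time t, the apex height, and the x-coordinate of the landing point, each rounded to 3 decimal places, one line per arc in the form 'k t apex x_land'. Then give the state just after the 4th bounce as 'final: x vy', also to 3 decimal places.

1 2.730 11.013 26.837
2 2.553 8.145 51.929
3 2.195 6.024 73.509
4 1.888 4.455 92.067
final: 92.067 8.118

Arc 1: start y=3.250, vy=12.460 → t=2.730, apex=11.013, x_land=26.837, impact vy=-14.841
  bounce: vy ← 0.86·14.841 = 12.763
Arc 2: start y=0.000, vy=12.763 → t=2.553, apex=8.145, x_land=51.929, impact vy=-12.763
  bounce: vy ← 0.86·12.763 = 10.976
Arc 3: start y=0.000, vy=10.976 → t=2.195, apex=6.024, x_land=73.509, impact vy=-10.976
  bounce: vy ← 0.86·10.976 = 9.440
Arc 4: start y=0.000, vy=9.440 → t=1.888, apex=4.455, x_land=92.067, impact vy=-9.440
  bounce: vy ← 0.86·9.440 = 8.118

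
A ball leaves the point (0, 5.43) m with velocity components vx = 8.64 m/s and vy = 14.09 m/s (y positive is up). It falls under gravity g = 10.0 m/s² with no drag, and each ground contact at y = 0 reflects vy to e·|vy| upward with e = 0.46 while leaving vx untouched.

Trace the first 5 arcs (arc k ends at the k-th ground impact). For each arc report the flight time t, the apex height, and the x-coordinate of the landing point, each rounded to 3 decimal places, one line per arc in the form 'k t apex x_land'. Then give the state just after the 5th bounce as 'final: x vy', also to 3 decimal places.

1 3.162 15.356 27.315
2 1.612 3.249 41.246
3 0.742 0.688 47.654
4 0.341 0.145 50.601
5 0.157 0.031 51.957
final: 51.957 0.361

Arc 1: start y=5.430, vy=14.090 → t=3.162, apex=15.356, x_land=27.315, impact vy=-17.525
  bounce: vy ← 0.46·17.525 = 8.062
Arc 2: start y=0.000, vy=8.062 → t=1.612, apex=3.249, x_land=41.246, impact vy=-8.062
  bounce: vy ← 0.46·8.062 = 3.708
Arc 3: start y=0.000, vy=3.708 → t=0.742, apex=0.688, x_land=47.654, impact vy=-3.708
  bounce: vy ← 0.46·3.708 = 1.706
Arc 4: start y=0.000, vy=1.706 → t=0.341, apex=0.145, x_land=50.601, impact vy=-1.706
  bounce: vy ← 0.46·1.706 = 0.785
Arc 5: start y=0.000, vy=0.785 → t=0.157, apex=0.031, x_land=51.957, impact vy=-0.785
  bounce: vy ← 0.46·0.785 = 0.361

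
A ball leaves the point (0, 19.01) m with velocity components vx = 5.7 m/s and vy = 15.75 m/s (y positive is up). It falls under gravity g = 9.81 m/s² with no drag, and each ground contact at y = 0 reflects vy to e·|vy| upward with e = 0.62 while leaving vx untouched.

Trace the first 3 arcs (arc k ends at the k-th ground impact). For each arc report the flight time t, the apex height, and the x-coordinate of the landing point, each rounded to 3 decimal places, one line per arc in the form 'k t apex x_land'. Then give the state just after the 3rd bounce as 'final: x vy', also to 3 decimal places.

Arc 1: start y=19.010, vy=15.750 → t=4.146, apex=31.653, x_land=23.631, impact vy=-24.921
  bounce: vy ← 0.62·24.921 = 15.451
Arc 2: start y=0.000, vy=15.451 → t=3.150, apex=12.168, x_land=41.586, impact vy=-15.451
  bounce: vy ← 0.62·15.451 = 9.579
Arc 3: start y=0.000, vy=9.579 → t=1.953, apex=4.677, x_land=52.718, impact vy=-9.579
  bounce: vy ← 0.62·9.579 = 5.939

1 4.146 31.653 23.631
2 3.150 12.168 41.586
3 1.953 4.677 52.718
final: 52.718 5.939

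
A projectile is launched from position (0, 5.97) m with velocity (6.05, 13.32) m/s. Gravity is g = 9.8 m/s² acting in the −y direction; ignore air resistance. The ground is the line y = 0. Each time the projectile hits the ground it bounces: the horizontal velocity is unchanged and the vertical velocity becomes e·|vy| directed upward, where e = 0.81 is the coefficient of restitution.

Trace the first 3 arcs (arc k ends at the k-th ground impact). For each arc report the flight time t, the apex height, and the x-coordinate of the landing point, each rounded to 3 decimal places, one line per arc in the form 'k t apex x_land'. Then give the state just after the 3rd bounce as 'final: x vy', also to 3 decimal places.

1 3.110 15.022 18.816
2 2.837 9.856 35.977
3 2.298 6.467 49.877
final: 49.877 9.119

Arc 1: start y=5.970, vy=13.320 → t=3.110, apex=15.022, x_land=18.816, impact vy=-17.159
  bounce: vy ← 0.81·17.159 = 13.899
Arc 2: start y=0.000, vy=13.899 → t=2.837, apex=9.856, x_land=35.977, impact vy=-13.899
  bounce: vy ← 0.81·13.899 = 11.258
Arc 3: start y=0.000, vy=11.258 → t=2.298, apex=6.467, x_land=49.877, impact vy=-11.258
  bounce: vy ← 0.81·11.258 = 9.119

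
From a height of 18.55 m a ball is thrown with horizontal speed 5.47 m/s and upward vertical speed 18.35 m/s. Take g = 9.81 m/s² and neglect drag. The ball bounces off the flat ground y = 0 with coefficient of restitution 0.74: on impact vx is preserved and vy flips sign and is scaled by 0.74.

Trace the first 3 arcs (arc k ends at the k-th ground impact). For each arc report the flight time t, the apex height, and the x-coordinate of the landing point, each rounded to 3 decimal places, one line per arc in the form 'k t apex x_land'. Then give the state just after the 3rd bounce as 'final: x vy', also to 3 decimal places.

1 4.569 35.712 24.992
2 3.993 19.556 46.836
3 2.955 10.709 63.001
final: 63.001 10.726

Arc 1: start y=18.550, vy=18.350 → t=4.569, apex=35.712, x_land=24.992, impact vy=-26.470
  bounce: vy ← 0.74·26.470 = 19.588
Arc 2: start y=0.000, vy=19.588 → t=3.993, apex=19.556, x_land=46.836, impact vy=-19.588
  bounce: vy ← 0.74·19.588 = 14.495
Arc 3: start y=0.000, vy=14.495 → t=2.955, apex=10.709, x_land=63.001, impact vy=-14.495
  bounce: vy ← 0.74·14.495 = 10.726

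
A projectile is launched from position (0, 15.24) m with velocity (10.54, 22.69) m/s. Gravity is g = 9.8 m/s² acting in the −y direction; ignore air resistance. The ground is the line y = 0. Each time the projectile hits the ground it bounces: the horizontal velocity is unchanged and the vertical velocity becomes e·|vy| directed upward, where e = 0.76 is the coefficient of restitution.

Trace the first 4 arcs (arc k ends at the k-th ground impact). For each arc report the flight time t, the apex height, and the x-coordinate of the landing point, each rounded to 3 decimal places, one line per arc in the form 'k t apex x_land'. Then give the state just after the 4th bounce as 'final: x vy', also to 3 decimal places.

1 5.226 41.507 55.080
2 4.424 23.975 101.708
3 3.362 13.848 137.145
4 2.555 7.998 164.078
final: 164.078 9.516

Arc 1: start y=15.240, vy=22.690 → t=5.226, apex=41.507, x_land=55.080, impact vy=-28.523
  bounce: vy ← 0.76·28.523 = 21.677
Arc 2: start y=0.000, vy=21.677 → t=4.424, apex=23.975, x_land=101.708, impact vy=-21.677
  bounce: vy ← 0.76·21.677 = 16.475
Arc 3: start y=0.000, vy=16.475 → t=3.362, apex=13.848, x_land=137.145, impact vy=-16.475
  bounce: vy ← 0.76·16.475 = 12.521
Arc 4: start y=0.000, vy=12.521 → t=2.555, apex=7.998, x_land=164.078, impact vy=-12.521
  bounce: vy ← 0.76·12.521 = 9.516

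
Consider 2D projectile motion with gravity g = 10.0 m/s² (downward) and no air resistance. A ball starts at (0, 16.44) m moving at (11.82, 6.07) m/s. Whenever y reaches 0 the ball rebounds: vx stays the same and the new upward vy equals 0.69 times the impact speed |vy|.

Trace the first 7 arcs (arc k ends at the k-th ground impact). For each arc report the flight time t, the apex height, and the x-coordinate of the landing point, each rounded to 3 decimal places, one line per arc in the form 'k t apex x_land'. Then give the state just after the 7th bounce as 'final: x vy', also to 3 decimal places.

Arc 1: start y=16.440, vy=6.070 → t=2.519, apex=18.282, x_land=29.777, impact vy=-19.122
  bounce: vy ← 0.69·19.122 = 13.194
Arc 2: start y=0.000, vy=13.194 → t=2.639, apex=8.704, x_land=60.968, impact vy=-13.194
  bounce: vy ← 0.69·13.194 = 9.104
Arc 3: start y=0.000, vy=9.104 → t=1.821, apex=4.144, x_land=82.489, impact vy=-9.104
  bounce: vy ← 0.69·9.104 = 6.282
Arc 4: start y=0.000, vy=6.282 → t=1.256, apex=1.973, x_land=97.339, impact vy=-6.282
  bounce: vy ← 0.69·6.282 = 4.334
Arc 5: start y=0.000, vy=4.334 → t=0.867, apex=0.939, x_land=107.586, impact vy=-4.334
  bounce: vy ← 0.69·4.334 = 2.991
Arc 6: start y=0.000, vy=2.991 → t=0.598, apex=0.447, x_land=114.656, impact vy=-2.991
  bounce: vy ← 0.69·2.991 = 2.064
Arc 7: start y=0.000, vy=2.064 → t=0.413, apex=0.213, x_land=119.534, impact vy=-2.064
  bounce: vy ← 0.69·2.064 = 1.424

1 2.519 18.282 29.777
2 2.639 8.704 60.968
3 1.821 4.144 82.489
4 1.256 1.973 97.339
5 0.867 0.939 107.586
6 0.598 0.447 114.656
7 0.413 0.213 119.534
final: 119.534 1.424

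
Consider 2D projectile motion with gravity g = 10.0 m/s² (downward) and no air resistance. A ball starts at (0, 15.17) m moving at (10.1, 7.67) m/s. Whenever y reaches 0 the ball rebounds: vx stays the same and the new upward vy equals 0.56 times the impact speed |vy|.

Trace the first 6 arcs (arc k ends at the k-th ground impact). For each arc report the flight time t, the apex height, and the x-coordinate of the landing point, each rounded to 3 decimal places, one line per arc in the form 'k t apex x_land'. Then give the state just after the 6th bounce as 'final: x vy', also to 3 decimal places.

1 2.670 18.111 26.969
2 2.132 5.680 48.499
3 1.194 1.781 60.555
4 0.668 0.559 67.307
5 0.374 0.175 71.088
6 0.210 0.055 73.205
final: 73.205 0.587

Arc 1: start y=15.170, vy=7.670 → t=2.670, apex=18.111, x_land=26.969, impact vy=-19.032
  bounce: vy ← 0.56·19.032 = 10.658
Arc 2: start y=0.000, vy=10.658 → t=2.132, apex=5.680, x_land=48.499, impact vy=-10.658
  bounce: vy ← 0.56·10.658 = 5.969
Arc 3: start y=0.000, vy=5.969 → t=1.194, apex=1.781, x_land=60.555, impact vy=-5.969
  bounce: vy ← 0.56·5.969 = 3.342
Arc 4: start y=0.000, vy=3.342 → t=0.668, apex=0.559, x_land=67.307, impact vy=-3.342
  bounce: vy ← 0.56·3.342 = 1.872
Arc 5: start y=0.000, vy=1.872 → t=0.374, apex=0.175, x_land=71.088, impact vy=-1.872
  bounce: vy ← 0.56·1.872 = 1.048
Arc 6: start y=0.000, vy=1.048 → t=0.210, apex=0.055, x_land=73.205, impact vy=-1.048
  bounce: vy ← 0.56·1.048 = 0.587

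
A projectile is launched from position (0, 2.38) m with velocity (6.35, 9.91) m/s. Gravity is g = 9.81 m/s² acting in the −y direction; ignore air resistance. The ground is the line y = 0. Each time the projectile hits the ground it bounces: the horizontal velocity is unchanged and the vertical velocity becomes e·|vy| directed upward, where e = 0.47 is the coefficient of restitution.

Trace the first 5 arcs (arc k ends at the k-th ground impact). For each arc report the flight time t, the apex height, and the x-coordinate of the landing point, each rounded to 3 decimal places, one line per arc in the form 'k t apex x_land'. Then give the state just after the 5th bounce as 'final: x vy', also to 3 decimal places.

Arc 1: start y=2.380, vy=9.910 → t=2.237, apex=7.386, x_land=14.207, impact vy=-12.038
  bounce: vy ← 0.47·12.038 = 5.658
Arc 2: start y=0.000, vy=5.658 → t=1.153, apex=1.631, x_land=21.531, impact vy=-5.658
  bounce: vy ← 0.47·5.658 = 2.659
Arc 3: start y=0.000, vy=2.659 → t=0.542, apex=0.360, x_land=24.974, impact vy=-2.659
  bounce: vy ← 0.47·2.659 = 1.250
Arc 4: start y=0.000, vy=1.250 → t=0.255, apex=0.080, x_land=26.591, impact vy=-1.250
  bounce: vy ← 0.47·1.250 = 0.587
Arc 5: start y=0.000, vy=0.587 → t=0.120, apex=0.018, x_land=27.352, impact vy=-0.587
  bounce: vy ← 0.47·0.587 = 0.276

1 2.237 7.386 14.207
2 1.153 1.631 21.531
3 0.542 0.360 24.974
4 0.255 0.080 26.591
5 0.120 0.018 27.352
final: 27.352 0.276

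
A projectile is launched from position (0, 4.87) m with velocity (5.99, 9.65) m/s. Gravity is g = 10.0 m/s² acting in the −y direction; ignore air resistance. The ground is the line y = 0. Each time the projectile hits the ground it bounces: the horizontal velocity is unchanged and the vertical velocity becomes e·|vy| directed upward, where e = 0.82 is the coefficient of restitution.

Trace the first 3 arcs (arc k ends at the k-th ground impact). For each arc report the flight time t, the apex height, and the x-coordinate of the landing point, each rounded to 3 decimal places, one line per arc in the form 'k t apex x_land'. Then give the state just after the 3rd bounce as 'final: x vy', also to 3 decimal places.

1 2.345 9.526 14.048
2 2.264 6.405 27.608
3 1.856 4.307 38.727
final: 38.727 7.611

Arc 1: start y=4.870, vy=9.650 → t=2.345, apex=9.526, x_land=14.048, impact vy=-13.803
  bounce: vy ← 0.82·13.803 = 11.318
Arc 2: start y=0.000, vy=11.318 → t=2.264, apex=6.405, x_land=27.608, impact vy=-11.318
  bounce: vy ← 0.82·11.318 = 9.281
Arc 3: start y=0.000, vy=9.281 → t=1.856, apex=4.307, x_land=38.727, impact vy=-9.281
  bounce: vy ← 0.82·9.281 = 7.611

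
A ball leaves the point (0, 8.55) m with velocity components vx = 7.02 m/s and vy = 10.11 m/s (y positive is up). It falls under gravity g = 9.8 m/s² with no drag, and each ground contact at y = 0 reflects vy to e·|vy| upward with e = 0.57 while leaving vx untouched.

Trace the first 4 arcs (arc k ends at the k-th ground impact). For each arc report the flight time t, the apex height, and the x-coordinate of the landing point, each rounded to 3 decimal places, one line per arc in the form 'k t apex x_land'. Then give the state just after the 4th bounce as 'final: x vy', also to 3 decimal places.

1 2.708 13.765 19.008
2 1.911 4.472 32.421
3 1.089 1.453 40.067
4 0.621 0.472 44.425
final: 44.425 1.734

Arc 1: start y=8.550, vy=10.110 → t=2.708, apex=13.765, x_land=19.008, impact vy=-16.425
  bounce: vy ← 0.57·16.425 = 9.362
Arc 2: start y=0.000, vy=9.362 → t=1.911, apex=4.472, x_land=32.421, impact vy=-9.362
  bounce: vy ← 0.57·9.362 = 5.337
Arc 3: start y=0.000, vy=5.337 → t=1.089, apex=1.453, x_land=40.067, impact vy=-5.337
  bounce: vy ← 0.57·5.337 = 3.042
Arc 4: start y=0.000, vy=3.042 → t=0.621, apex=0.472, x_land=44.425, impact vy=-3.042
  bounce: vy ← 0.57·3.042 = 1.734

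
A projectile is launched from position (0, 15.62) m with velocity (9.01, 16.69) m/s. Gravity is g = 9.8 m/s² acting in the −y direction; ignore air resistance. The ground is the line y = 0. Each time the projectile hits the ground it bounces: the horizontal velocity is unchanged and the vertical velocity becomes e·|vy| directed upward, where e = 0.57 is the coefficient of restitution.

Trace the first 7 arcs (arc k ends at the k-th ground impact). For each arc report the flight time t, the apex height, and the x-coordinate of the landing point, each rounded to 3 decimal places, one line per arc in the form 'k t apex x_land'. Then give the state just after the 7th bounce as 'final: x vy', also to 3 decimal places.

1 4.170 29.832 37.576
2 2.813 9.692 62.920
3 1.603 3.149 77.366
4 0.914 1.023 85.600
5 0.521 0.332 90.294
6 0.297 0.108 92.969
7 0.169 0.035 94.494
final: 94.494 0.473

Arc 1: start y=15.620, vy=16.690 → t=4.170, apex=29.832, x_land=37.576, impact vy=-24.181
  bounce: vy ← 0.57·24.181 = 13.783
Arc 2: start y=0.000, vy=13.783 → t=2.813, apex=9.692, x_land=62.920, impact vy=-13.783
  bounce: vy ← 0.57·13.783 = 7.856
Arc 3: start y=0.000, vy=7.856 → t=1.603, apex=3.149, x_land=77.366, impact vy=-7.856
  bounce: vy ← 0.57·7.856 = 4.478
Arc 4: start y=0.000, vy=4.478 → t=0.914, apex=1.023, x_land=85.600, impact vy=-4.478
  bounce: vy ← 0.57·4.478 = 2.553
Arc 5: start y=0.000, vy=2.553 → t=0.521, apex=0.332, x_land=90.294, impact vy=-2.553
  bounce: vy ← 0.57·2.553 = 1.455
Arc 6: start y=0.000, vy=1.455 → t=0.297, apex=0.108, x_land=92.969, impact vy=-1.455
  bounce: vy ← 0.57·1.455 = 0.829
Arc 7: start y=0.000, vy=0.829 → t=0.169, apex=0.035, x_land=94.494, impact vy=-0.829
  bounce: vy ← 0.57·0.829 = 0.473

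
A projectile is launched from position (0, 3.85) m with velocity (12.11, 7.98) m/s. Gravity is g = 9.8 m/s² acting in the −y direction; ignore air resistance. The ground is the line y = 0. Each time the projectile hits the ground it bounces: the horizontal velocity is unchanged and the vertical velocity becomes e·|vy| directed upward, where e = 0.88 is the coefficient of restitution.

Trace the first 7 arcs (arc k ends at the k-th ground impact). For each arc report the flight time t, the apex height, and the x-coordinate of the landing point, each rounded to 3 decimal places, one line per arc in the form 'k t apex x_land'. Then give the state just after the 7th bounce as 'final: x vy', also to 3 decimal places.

Arc 1: start y=3.850, vy=7.980 → t=2.018, apex=7.099, x_land=24.437, impact vy=-11.796
  bounce: vy ← 0.88·11.796 = 10.380
Arc 2: start y=0.000, vy=10.380 → t=2.118, apex=5.497, x_land=50.091, impact vy=-10.380
  bounce: vy ← 0.88·10.380 = 9.135
Arc 3: start y=0.000, vy=9.135 → t=1.864, apex=4.257, x_land=72.667, impact vy=-9.135
  bounce: vy ← 0.88·9.135 = 8.038
Arc 4: start y=0.000, vy=8.038 → t=1.641, apex=3.297, x_land=92.534, impact vy=-8.038
  bounce: vy ← 0.88·8.038 = 7.074
Arc 5: start y=0.000, vy=7.074 → t=1.444, apex=2.553, x_land=110.016, impact vy=-7.074
  bounce: vy ← 0.88·7.074 = 6.225
Arc 6: start y=0.000, vy=6.225 → t=1.270, apex=1.977, x_land=125.401, impact vy=-6.225
  bounce: vy ← 0.88·6.225 = 5.478
Arc 7: start y=0.000, vy=5.478 → t=1.118, apex=1.531, x_land=138.939, impact vy=-5.478
  bounce: vy ← 0.88·5.478 = 4.821

1 2.018 7.099 24.437
2 2.118 5.497 50.091
3 1.864 4.257 72.667
4 1.641 3.297 92.534
5 1.444 2.553 110.016
6 1.270 1.977 125.401
7 1.118 1.531 138.939
final: 138.939 4.821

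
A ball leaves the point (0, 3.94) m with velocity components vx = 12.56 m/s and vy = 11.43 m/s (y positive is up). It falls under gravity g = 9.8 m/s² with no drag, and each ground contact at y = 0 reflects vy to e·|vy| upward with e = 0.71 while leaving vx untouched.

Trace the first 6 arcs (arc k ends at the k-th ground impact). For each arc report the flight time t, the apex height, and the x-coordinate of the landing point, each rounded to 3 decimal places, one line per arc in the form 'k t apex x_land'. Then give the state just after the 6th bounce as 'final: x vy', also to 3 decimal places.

Arc 1: start y=3.940, vy=11.430 → t=2.638, apex=10.606, x_land=33.127, impact vy=-14.418
  bounce: vy ← 0.71·14.418 = 10.237
Arc 2: start y=0.000, vy=10.237 → t=2.089, apex=5.346, x_land=59.366, impact vy=-10.237
  bounce: vy ← 0.71·10.237 = 7.268
Arc 3: start y=0.000, vy=7.268 → t=1.483, apex=2.695, x_land=77.996, impact vy=-7.268
  bounce: vy ← 0.71·7.268 = 5.160
Arc 4: start y=0.000, vy=5.160 → t=1.053, apex=1.359, x_land=91.223, impact vy=-5.160
  bounce: vy ← 0.71·5.160 = 3.664
Arc 5: start y=0.000, vy=3.664 → t=0.748, apex=0.685, x_land=100.614, impact vy=-3.664
  bounce: vy ← 0.71·3.664 = 2.601
Arc 6: start y=0.000, vy=2.601 → t=0.531, apex=0.345, x_land=107.282, impact vy=-2.601
  bounce: vy ← 0.71·2.601 = 1.847

1 2.638 10.606 33.127
2 2.089 5.346 59.366
3 1.483 2.695 77.996
4 1.053 1.359 91.223
5 0.748 0.685 100.614
6 0.531 0.345 107.282
final: 107.282 1.847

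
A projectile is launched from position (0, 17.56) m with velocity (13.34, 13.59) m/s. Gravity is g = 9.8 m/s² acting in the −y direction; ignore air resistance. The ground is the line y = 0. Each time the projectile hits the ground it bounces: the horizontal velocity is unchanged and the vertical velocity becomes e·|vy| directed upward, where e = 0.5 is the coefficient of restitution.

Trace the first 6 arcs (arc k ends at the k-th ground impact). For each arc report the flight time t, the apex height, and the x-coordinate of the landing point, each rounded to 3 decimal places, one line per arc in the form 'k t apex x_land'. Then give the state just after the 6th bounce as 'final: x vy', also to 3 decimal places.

Arc 1: start y=17.560, vy=13.590 → t=3.733, apex=26.983, x_land=49.803, impact vy=-22.997
  bounce: vy ← 0.5·22.997 = 11.499
Arc 2: start y=0.000, vy=11.499 → t=2.347, apex=6.746, x_land=81.107, impact vy=-11.499
  bounce: vy ← 0.5·11.499 = 5.749
Arc 3: start y=0.000, vy=5.749 → t=1.173, apex=1.686, x_land=96.759, impact vy=-5.749
  bounce: vy ← 0.5·5.749 = 2.875
Arc 4: start y=0.000, vy=2.875 → t=0.587, apex=0.422, x_land=104.585, impact vy=-2.875
  bounce: vy ← 0.5·2.875 = 1.437
Arc 5: start y=0.000, vy=1.437 → t=0.293, apex=0.105, x_land=108.498, impact vy=-1.437
  bounce: vy ← 0.5·1.437 = 0.719
Arc 6: start y=0.000, vy=0.719 → t=0.147, apex=0.026, x_land=110.455, impact vy=-0.719
  bounce: vy ← 0.5·0.719 = 0.359

1 3.733 26.983 49.803
2 2.347 6.746 81.107
3 1.173 1.686 96.759
4 0.587 0.422 104.585
5 0.293 0.105 108.498
6 0.147 0.026 110.455
final: 110.455 0.359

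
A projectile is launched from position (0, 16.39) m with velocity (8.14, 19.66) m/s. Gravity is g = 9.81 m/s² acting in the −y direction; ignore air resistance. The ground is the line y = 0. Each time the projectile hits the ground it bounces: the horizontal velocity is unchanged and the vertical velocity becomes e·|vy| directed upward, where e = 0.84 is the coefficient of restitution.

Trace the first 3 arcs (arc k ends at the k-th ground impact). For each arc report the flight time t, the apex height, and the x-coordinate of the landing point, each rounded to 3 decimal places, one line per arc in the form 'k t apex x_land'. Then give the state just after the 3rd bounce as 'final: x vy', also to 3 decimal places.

1 4.717 36.090 38.393
2 4.557 25.465 75.488
3 3.828 17.968 106.647
final: 106.647 15.772

Arc 1: start y=16.390, vy=19.660 → t=4.717, apex=36.090, x_land=38.393, impact vy=-26.610
  bounce: vy ← 0.84·26.610 = 22.352
Arc 2: start y=0.000, vy=22.352 → t=4.557, apex=25.465, x_land=75.488, impact vy=-22.352
  bounce: vy ← 0.84·22.352 = 18.776
Arc 3: start y=0.000, vy=18.776 → t=3.828, apex=17.968, x_land=106.647, impact vy=-18.776
  bounce: vy ← 0.84·18.776 = 15.772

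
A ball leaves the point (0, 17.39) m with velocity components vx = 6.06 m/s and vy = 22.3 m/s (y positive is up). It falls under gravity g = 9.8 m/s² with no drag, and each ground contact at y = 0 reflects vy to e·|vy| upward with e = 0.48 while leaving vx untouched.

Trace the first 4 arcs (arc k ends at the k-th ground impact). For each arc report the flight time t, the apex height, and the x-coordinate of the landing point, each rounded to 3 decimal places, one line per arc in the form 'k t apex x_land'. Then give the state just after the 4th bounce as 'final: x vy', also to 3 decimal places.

Arc 1: start y=17.390, vy=22.300 → t=5.230, apex=42.762, x_land=31.692, impact vy=-28.951
  bounce: vy ← 0.48·28.951 = 13.896
Arc 2: start y=0.000, vy=13.896 → t=2.836, apex=9.852, x_land=48.878, impact vy=-13.896
  bounce: vy ← 0.48·13.896 = 6.670
Arc 3: start y=0.000, vy=6.670 → t=1.361, apex=2.270, x_land=57.127, impact vy=-6.670
  bounce: vy ← 0.48·6.670 = 3.202
Arc 4: start y=0.000, vy=3.202 → t=0.653, apex=0.523, x_land=61.087, impact vy=-3.202
  bounce: vy ← 0.48·3.202 = 1.537

1 5.230 42.762 31.692
2 2.836 9.852 48.878
3 1.361 2.270 57.127
4 0.653 0.523 61.087
final: 61.087 1.537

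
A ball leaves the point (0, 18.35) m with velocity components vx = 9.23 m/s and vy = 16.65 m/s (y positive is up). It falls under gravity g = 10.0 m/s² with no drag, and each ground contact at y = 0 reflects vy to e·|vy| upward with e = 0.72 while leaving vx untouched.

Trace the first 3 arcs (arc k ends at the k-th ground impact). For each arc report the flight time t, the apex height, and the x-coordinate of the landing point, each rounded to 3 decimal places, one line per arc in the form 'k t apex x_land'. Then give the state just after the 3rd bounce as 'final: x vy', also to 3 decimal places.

Arc 1: start y=18.350, vy=16.650 → t=4.203, apex=32.211, x_land=38.795, impact vy=-25.382
  bounce: vy ← 0.72·25.382 = 18.275
Arc 2: start y=0.000, vy=18.275 → t=3.655, apex=16.698, x_land=72.530, impact vy=-18.275
  bounce: vy ← 0.72·18.275 = 13.158
Arc 3: start y=0.000, vy=13.158 → t=2.632, apex=8.656, x_land=96.820, impact vy=-13.158
  bounce: vy ← 0.72·13.158 = 9.474

1 4.203 32.211 38.795
2 3.655 16.698 72.530
3 2.632 8.656 96.820
final: 96.820 9.474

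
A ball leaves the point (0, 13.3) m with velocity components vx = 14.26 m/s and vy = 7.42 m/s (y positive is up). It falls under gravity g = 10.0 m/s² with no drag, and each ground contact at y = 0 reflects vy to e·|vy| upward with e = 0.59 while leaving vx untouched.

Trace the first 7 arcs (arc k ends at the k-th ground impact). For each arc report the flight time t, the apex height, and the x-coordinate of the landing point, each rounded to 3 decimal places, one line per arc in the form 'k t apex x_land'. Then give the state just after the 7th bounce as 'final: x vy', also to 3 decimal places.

Arc 1: start y=13.300, vy=7.420 → t=2.534, apex=16.053, x_land=36.132, impact vy=-17.918
  bounce: vy ← 0.59·17.918 = 10.572
Arc 2: start y=0.000, vy=10.572 → t=2.114, apex=5.588, x_land=66.282, impact vy=-10.572
  bounce: vy ← 0.59·10.572 = 6.237
Arc 3: start y=0.000, vy=6.237 → t=1.247, apex=1.945, x_land=84.071, impact vy=-6.237
  bounce: vy ← 0.59·6.237 = 3.680
Arc 4: start y=0.000, vy=3.680 → t=0.736, apex=0.677, x_land=94.566, impact vy=-3.680
  bounce: vy ← 0.59·3.680 = 2.171
Arc 5: start y=0.000, vy=2.171 → t=0.434, apex=0.236, x_land=100.759, impact vy=-2.171
  bounce: vy ← 0.59·2.171 = 1.281
Arc 6: start y=0.000, vy=1.281 → t=0.256, apex=0.082, x_land=104.412, impact vy=-1.281
  bounce: vy ← 0.59·1.281 = 0.756
Arc 7: start y=0.000, vy=0.756 → t=0.151, apex=0.029, x_land=106.568, impact vy=-0.756
  bounce: vy ← 0.59·0.756 = 0.446

1 2.534 16.053 36.132
2 2.114 5.588 66.282
3 1.247 1.945 84.071
4 0.736 0.677 94.566
5 0.434 0.236 100.759
6 0.256 0.082 104.412
7 0.151 0.029 106.568
final: 106.568 0.446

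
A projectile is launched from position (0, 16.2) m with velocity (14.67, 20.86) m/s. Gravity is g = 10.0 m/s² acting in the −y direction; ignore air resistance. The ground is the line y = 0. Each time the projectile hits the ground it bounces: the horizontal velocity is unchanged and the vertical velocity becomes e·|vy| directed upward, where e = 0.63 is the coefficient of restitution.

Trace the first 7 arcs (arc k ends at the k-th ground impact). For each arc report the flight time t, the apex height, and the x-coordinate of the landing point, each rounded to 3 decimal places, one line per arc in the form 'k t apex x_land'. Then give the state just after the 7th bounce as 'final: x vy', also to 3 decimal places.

1 4.841 37.957 71.021
2 3.472 15.065 121.950
3 2.187 5.979 154.035
4 1.378 2.373 174.248
5 0.868 0.942 186.983
6 0.547 0.374 195.006
7 0.345 0.148 200.060
final: 200.060 1.085

Arc 1: start y=16.200, vy=20.860 → t=4.841, apex=37.957, x_land=71.021, impact vy=-27.552
  bounce: vy ← 0.63·27.552 = 17.358
Arc 2: start y=0.000, vy=17.358 → t=3.472, apex=15.065, x_land=121.950, impact vy=-17.358
  bounce: vy ← 0.63·17.358 = 10.936
Arc 3: start y=0.000, vy=10.936 → t=2.187, apex=5.979, x_land=154.035, impact vy=-10.936
  bounce: vy ← 0.63·10.936 = 6.889
Arc 4: start y=0.000, vy=6.889 → t=1.378, apex=2.373, x_land=174.248, impact vy=-6.889
  bounce: vy ← 0.63·6.889 = 4.340
Arc 5: start y=0.000, vy=4.340 → t=0.868, apex=0.942, x_land=186.983, impact vy=-4.340
  bounce: vy ← 0.63·4.340 = 2.734
Arc 6: start y=0.000, vy=2.734 → t=0.547, apex=0.374, x_land=195.006, impact vy=-2.734
  bounce: vy ← 0.63·2.734 = 1.723
Arc 7: start y=0.000, vy=1.723 → t=0.345, apex=0.148, x_land=200.060, impact vy=-1.723
  bounce: vy ← 0.63·1.723 = 1.085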